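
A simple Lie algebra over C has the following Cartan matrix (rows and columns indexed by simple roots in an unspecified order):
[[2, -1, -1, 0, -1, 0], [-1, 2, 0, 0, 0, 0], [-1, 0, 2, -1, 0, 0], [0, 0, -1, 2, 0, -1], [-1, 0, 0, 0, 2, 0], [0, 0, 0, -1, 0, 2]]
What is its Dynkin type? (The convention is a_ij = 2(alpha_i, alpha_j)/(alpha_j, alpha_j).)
D6

The matrix has rank 6 with 2's on the diagonal. Reading the off-diagonal entries as Dynkin edges (a single edge where a_ij = a_ji = -1; a double or triple edge where a_ij * a_ji = 2 or 3), the diagram is a chain of 4 nodes with a fork of two nodes at one end (D_6). One simple-root ordering that puts it in standard form is (alpha_6, alpha_4, alpha_3, alpha_1, alpha_2, alpha_5). So the algebra is type D_6, i.e. so(12).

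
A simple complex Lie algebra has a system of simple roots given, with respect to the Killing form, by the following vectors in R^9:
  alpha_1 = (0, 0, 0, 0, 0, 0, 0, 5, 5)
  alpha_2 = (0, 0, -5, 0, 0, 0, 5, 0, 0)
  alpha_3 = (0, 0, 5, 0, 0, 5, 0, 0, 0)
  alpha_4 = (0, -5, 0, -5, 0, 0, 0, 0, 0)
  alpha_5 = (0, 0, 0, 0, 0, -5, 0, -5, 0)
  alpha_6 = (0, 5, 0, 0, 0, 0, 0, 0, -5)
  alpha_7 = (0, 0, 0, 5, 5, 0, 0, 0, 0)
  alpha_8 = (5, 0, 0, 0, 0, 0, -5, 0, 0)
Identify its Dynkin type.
Compute the Cartan integers a_ij = 2(alpha_i, alpha_j)/(alpha_j, alpha_j); the resulting 8x8 Cartan matrix is
[[2, 0, 0, 0, -1, -1, 0, 0], [0, 2, -1, 0, 0, 0, 0, -1], [0, -1, 2, 0, -1, 0, 0, 0], [0, 0, 0, 2, 0, -1, -1, 0], [-1, 0, -1, 0, 2, 0, 0, 0], [-1, 0, 0, -1, 0, 2, 0, 0], [0, 0, 0, -1, 0, 0, 2, 0], [0, -1, 0, 0, 0, 0, 0, 2]].
All simple roots have the same length, so the diagram is simply laced. The associated Dynkin diagram is a chain of 8 nodes with single edges (A_8), so the type is A_8 (the algebra sl(9)).

A_8 (sl(9))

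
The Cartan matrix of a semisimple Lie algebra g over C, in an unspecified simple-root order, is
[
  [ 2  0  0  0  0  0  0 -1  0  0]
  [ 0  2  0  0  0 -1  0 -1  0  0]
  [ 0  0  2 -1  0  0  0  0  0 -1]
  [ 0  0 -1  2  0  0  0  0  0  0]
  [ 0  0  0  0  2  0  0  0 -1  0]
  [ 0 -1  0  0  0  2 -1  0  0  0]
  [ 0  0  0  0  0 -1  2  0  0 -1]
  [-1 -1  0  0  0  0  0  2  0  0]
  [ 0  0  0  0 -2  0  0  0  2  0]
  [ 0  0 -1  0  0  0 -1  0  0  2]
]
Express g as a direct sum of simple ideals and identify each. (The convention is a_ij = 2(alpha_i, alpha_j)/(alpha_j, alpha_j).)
A_8 (sl(9)) ⊕ B_2 (so(5))

The diagram associated to this matrix has two connected components: the simple roots {alpha_1, alpha_2, alpha_3, alpha_4, alpha_6, alpha_7, alpha_8, alpha_10} form a chain of 8 nodes with single edges (A_8), and {alpha_5, alpha_9} form a chain of 2 nodes with a double edge at one end; the terminal node there is the unique short simple root (B_2). A semisimple Lie algebra decomposes uniquely as the direct sum of simple ideals, one per connected component of its Dynkin diagram, so g ≅ A_8 ⊕ B_2 (dimension 80 + 10 = 90).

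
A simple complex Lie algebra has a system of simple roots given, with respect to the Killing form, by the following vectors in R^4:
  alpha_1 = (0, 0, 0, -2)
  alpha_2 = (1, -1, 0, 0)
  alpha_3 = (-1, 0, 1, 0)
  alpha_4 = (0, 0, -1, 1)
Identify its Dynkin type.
C_4

Compute the Cartan integers a_ij = 2(alpha_i, alpha_j)/(alpha_j, alpha_j); the resulting 4x4 Cartan matrix is
[[2, 0, 0, -2], [0, 2, -1, 0], [0, -1, 2, -1], [-1, 0, -1, 2]].
The roots have two lengths (squared-length ratio 2:1); the short ones are alpha_{2,3,4}. The associated Dynkin diagram is a chain of 4 nodes with a double edge at one end; the terminal node there is the unique long simple root (C_4), so the type is C_4 (the algebra sp(8)).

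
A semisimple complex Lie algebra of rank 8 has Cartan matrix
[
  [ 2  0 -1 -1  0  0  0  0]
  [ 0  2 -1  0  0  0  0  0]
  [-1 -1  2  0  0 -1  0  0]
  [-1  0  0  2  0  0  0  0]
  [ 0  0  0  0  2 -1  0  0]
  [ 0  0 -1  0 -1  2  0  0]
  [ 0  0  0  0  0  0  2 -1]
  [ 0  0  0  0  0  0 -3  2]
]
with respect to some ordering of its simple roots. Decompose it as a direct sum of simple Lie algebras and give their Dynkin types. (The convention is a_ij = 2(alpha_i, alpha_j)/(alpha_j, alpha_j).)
The diagram associated to this matrix has two connected components: the simple roots {alpha_1, alpha_2, alpha_3, alpha_4, alpha_5, alpha_6} form a chain of 5 nodes with one extra node attached to the third node from one end (E_6), and {alpha_7, alpha_8} form two nodes joined by a triple edge (G_2). A semisimple Lie algebra decomposes uniquely as the direct sum of simple ideals, one per connected component of its Dynkin diagram, so g ≅ E_6 ⊕ G_2 (dimension 78 + 14 = 92).

E_6 + G_2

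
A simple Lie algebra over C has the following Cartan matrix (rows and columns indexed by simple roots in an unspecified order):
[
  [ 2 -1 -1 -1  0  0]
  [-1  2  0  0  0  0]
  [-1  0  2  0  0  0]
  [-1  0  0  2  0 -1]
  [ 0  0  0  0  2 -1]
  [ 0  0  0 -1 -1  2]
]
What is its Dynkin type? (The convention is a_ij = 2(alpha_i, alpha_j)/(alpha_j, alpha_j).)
The matrix has rank 6 with 2's on the diagonal. Reading the off-diagonal entries as Dynkin edges (a single edge where a_ij = a_ji = -1; a double or triple edge where a_ij * a_ji = 2 or 3), the diagram is a chain of 4 nodes with a fork of two nodes at one end (D_6). One simple-root ordering that puts it in standard form is (alpha_5, alpha_6, alpha_4, alpha_1, alpha_3, alpha_2). So the algebra is type D_6, i.e. so(12).

D_6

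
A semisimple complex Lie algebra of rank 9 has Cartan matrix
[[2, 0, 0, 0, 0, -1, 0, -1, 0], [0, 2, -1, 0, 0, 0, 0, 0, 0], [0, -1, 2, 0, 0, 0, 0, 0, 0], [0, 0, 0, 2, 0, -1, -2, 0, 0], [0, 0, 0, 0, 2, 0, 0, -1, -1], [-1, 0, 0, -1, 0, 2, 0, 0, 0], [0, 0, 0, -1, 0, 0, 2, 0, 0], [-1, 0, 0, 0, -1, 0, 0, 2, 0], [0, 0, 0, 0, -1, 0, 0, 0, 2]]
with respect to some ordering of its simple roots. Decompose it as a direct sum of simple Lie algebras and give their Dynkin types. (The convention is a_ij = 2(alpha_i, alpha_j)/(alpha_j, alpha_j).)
The diagram associated to this matrix has two connected components: the simple roots {alpha_2, alpha_3} form a chain of 2 nodes with single edges (A_2), and {alpha_1, alpha_4, alpha_5, alpha_6, alpha_7, alpha_8, alpha_9} form a chain of 7 nodes with a double edge at one end; the terminal node there is the unique short simple root (B_7). A semisimple Lie algebra decomposes uniquely as the direct sum of simple ideals, one per connected component of its Dynkin diagram, so g ≅ A_2 ⊕ B_7 (dimension 8 + 105 = 113).

type A_2 ⊕ type B_7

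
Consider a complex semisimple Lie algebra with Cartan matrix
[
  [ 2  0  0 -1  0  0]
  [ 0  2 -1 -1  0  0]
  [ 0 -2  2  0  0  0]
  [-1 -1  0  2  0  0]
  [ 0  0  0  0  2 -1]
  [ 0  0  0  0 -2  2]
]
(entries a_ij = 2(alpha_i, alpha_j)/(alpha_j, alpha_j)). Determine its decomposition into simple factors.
The diagram associated to this matrix has two connected components: the simple roots {alpha_5, alpha_6} form a chain of 2 nodes with a double edge at one end; the terminal node there is the unique short simple root (B_2), and {alpha_1, alpha_2, alpha_3, alpha_4} form a chain of 4 nodes with a double edge at one end; the terminal node there is the unique long simple root (C_4). A semisimple Lie algebra decomposes uniquely as the direct sum of simple ideals, one per connected component of its Dynkin diagram, so g ≅ B_2 ⊕ C_4 (dimension 10 + 36 = 46).

B_2 ⊕ C_4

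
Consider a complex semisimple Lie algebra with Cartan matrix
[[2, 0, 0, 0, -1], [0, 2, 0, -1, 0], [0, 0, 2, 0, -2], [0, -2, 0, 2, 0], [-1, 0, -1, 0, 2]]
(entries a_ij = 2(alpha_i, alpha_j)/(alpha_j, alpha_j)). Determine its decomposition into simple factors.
The diagram associated to this matrix has two connected components: the simple roots {alpha_2, alpha_4} form a chain of 2 nodes with a double edge at one end; the terminal node there is the unique short simple root (B_2), and {alpha_1, alpha_3, alpha_5} form a chain of 3 nodes with a double edge at one end; the terminal node there is the unique long simple root (C_3). A semisimple Lie algebra decomposes uniquely as the direct sum of simple ideals, one per connected component of its Dynkin diagram, so g ≅ B_2 ⊕ C_3 (dimension 10 + 21 = 31).

B2 + C3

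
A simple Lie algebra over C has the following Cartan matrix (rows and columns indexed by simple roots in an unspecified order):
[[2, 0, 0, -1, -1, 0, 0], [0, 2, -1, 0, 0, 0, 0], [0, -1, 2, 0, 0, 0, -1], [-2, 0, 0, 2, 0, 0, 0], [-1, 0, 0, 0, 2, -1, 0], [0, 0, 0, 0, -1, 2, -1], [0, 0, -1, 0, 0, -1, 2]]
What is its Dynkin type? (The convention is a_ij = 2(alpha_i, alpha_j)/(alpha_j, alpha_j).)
C_7

The matrix has rank 7 with 2's on the diagonal. Reading the off-diagonal entries as Dynkin edges (a single edge where a_ij = a_ji = -1; a double or triple edge where a_ij * a_ji = 2 or 3), the diagram is a chain of 7 nodes with a double edge at one end; the terminal node there is the unique long simple root (C_7). One simple-root ordering that puts it in standard form is (alpha_2, alpha_3, alpha_7, alpha_6, alpha_5, alpha_1, alpha_4). So the algebra is type C_7, i.e. sp(14).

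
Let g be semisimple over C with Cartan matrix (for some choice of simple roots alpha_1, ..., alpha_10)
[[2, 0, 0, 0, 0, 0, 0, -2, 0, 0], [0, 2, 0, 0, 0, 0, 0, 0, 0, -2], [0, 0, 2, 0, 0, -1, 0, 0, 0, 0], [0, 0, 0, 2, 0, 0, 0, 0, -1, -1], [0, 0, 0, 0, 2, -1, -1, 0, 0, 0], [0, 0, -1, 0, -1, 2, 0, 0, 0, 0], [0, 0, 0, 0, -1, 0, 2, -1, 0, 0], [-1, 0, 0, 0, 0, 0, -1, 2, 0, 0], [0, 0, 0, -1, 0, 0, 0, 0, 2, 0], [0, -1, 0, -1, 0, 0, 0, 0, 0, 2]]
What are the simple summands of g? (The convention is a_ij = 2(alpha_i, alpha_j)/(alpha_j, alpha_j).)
C4 + C6

The diagram associated to this matrix has two connected components: the simple roots {alpha_2, alpha_4, alpha_9, alpha_10} form a chain of 4 nodes with a double edge at one end; the terminal node there is the unique long simple root (C_4), and {alpha_1, alpha_3, alpha_5, alpha_6, alpha_7, alpha_8} form a chain of 6 nodes with a double edge at one end; the terminal node there is the unique long simple root (C_6). A semisimple Lie algebra decomposes uniquely as the direct sum of simple ideals, one per connected component of its Dynkin diagram, so g ≅ C_4 ⊕ C_6 (dimension 36 + 78 = 114).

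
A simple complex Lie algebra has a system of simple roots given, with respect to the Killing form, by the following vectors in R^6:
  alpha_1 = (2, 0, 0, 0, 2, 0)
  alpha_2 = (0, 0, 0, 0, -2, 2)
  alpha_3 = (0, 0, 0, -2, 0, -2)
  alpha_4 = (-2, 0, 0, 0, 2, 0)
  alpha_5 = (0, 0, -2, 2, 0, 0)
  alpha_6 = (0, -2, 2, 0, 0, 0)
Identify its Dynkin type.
Compute the Cartan integers a_ij = 2(alpha_i, alpha_j)/(alpha_j, alpha_j); the resulting 6x6 Cartan matrix is
[[2, -1, 0, 0, 0, 0], [-1, 2, -1, -1, 0, 0], [0, -1, 2, 0, -1, 0], [0, -1, 0, 2, 0, 0], [0, 0, -1, 0, 2, -1], [0, 0, 0, 0, -1, 2]].
All simple roots have the same length, so the diagram is simply laced. The associated Dynkin diagram is a chain of 4 nodes with a fork of two nodes at one end (D_6), so the type is D_6 (the algebra so(12)).

type D_6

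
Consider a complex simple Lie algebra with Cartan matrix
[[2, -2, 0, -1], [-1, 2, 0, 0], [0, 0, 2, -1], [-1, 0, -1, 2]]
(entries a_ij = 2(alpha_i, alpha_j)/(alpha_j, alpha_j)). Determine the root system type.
type B_4

The matrix has rank 4 with 2's on the diagonal. Reading the off-diagonal entries as Dynkin edges (a single edge where a_ij = a_ji = -1; a double or triple edge where a_ij * a_ji = 2 or 3), the diagram is a chain of 4 nodes with a double edge at one end; the terminal node there is the unique short simple root (B_4). One simple-root ordering that puts it in standard form is (alpha_3, alpha_4, alpha_1, alpha_2). So the algebra is type B_4, i.e. so(9).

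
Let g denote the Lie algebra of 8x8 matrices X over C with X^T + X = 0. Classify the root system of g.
D_4

This is so(8) with 8 even, which has dimension 8(8-1)/2 = 28 and rank 8/2 = 4. In the classification of classical Lie algebras, the orthogonal algebra so(2n) in an even number of variables has type D_n; here n = 4, so the Dynkin diagram is a chain of 2 nodes with a fork of two nodes at one end (D_4). Hence the type is D_4.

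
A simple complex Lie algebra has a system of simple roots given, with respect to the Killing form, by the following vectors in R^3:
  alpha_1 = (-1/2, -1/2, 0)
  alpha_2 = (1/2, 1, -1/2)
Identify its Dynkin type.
G2

Compute the Cartan integers a_ij = 2(alpha_i, alpha_j)/(alpha_j, alpha_j); the resulting 2x2 Cartan matrix is
[[2, -1], [-3, 2]].
The roots have two lengths (squared-length ratio 3:1); the short ones are alpha_{1}. The associated Dynkin diagram is two nodes joined by a triple edge (G_2), so the type is G_2.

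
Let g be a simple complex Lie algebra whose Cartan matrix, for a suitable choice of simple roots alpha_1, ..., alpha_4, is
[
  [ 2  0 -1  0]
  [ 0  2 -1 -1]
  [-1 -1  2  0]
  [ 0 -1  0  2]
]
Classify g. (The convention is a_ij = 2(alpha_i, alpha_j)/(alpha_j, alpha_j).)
The matrix has rank 4 with 2's on the diagonal. Reading the off-diagonal entries as Dynkin edges (a single edge where a_ij = a_ji = -1; a double or triple edge where a_ij * a_ji = 2 or 3), the diagram is a chain of 4 nodes with single edges (A_4). One simple-root ordering that puts it in standard form is (alpha_1, alpha_3, alpha_2, alpha_4). So the algebra is type A_4, i.e. sl(5).

type A_4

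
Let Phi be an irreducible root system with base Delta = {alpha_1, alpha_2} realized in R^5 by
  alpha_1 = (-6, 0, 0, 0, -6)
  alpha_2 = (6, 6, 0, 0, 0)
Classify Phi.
A2

Compute the Cartan integers a_ij = 2(alpha_i, alpha_j)/(alpha_j, alpha_j); the resulting 2x2 Cartan matrix is
[[2, -1], [-1, 2]].
All simple roots have the same length, so the diagram is simply laced. The associated Dynkin diagram is a chain of 2 nodes with single edges (A_2), so the type is A_2 (the algebra sl(3)).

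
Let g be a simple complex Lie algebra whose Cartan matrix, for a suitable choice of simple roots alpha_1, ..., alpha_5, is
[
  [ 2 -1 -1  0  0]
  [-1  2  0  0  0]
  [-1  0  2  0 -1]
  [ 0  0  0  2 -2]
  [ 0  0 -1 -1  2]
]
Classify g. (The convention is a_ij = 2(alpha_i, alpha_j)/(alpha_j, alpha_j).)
C_5 (sp(10))

The matrix has rank 5 with 2's on the diagonal. Reading the off-diagonal entries as Dynkin edges (a single edge where a_ij = a_ji = -1; a double or triple edge where a_ij * a_ji = 2 or 3), the diagram is a chain of 5 nodes with a double edge at one end; the terminal node there is the unique long simple root (C_5). One simple-root ordering that puts it in standard form is (alpha_2, alpha_1, alpha_3, alpha_5, alpha_4). So the algebra is type C_5, i.e. sp(10).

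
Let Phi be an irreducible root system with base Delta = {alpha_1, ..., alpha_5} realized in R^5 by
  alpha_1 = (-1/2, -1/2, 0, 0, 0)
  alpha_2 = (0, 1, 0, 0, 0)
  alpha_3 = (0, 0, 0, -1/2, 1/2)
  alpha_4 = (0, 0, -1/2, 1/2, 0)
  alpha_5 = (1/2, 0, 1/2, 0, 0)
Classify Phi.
C_5

Compute the Cartan integers a_ij = 2(alpha_i, alpha_j)/(alpha_j, alpha_j); the resulting 5x5 Cartan matrix is
[[2, -1, 0, 0, -1], [-2, 2, 0, 0, 0], [0, 0, 2, -1, 0], [0, 0, -1, 2, -1], [-1, 0, 0, -1, 2]].
The roots have two lengths (squared-length ratio 2:1); the short ones are alpha_{1,3,4,5}. The associated Dynkin diagram is a chain of 5 nodes with a double edge at one end; the terminal node there is the unique long simple root (C_5), so the type is C_5 (the algebra sp(10)).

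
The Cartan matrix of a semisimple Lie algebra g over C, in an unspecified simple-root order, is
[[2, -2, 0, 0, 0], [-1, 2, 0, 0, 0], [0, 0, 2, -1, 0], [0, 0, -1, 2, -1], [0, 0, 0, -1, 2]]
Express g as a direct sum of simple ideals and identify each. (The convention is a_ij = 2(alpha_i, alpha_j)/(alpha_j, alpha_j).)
The diagram associated to this matrix has two connected components: the simple roots {alpha_3, alpha_4, alpha_5} form a chain of 3 nodes with single edges (A_3), and {alpha_1, alpha_2} form a chain of 2 nodes with a double edge at one end; the terminal node there is the unique short simple root (B_2). A semisimple Lie algebra decomposes uniquely as the direct sum of simple ideals, one per connected component of its Dynkin diagram, so g ≅ A_3 ⊕ B_2 (dimension 15 + 10 = 25).

A3 + B2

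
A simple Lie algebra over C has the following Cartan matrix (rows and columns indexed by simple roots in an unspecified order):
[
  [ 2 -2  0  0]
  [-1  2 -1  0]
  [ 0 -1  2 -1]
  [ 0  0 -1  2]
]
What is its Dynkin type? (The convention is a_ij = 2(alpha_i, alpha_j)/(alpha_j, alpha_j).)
The matrix has rank 4 with 2's on the diagonal. Reading the off-diagonal entries as Dynkin edges (a single edge where a_ij = a_ji = -1; a double or triple edge where a_ij * a_ji = 2 or 3), the diagram is a chain of 4 nodes with a double edge at one end; the terminal node there is the unique long simple root (C_4). One simple-root ordering that puts it in standard form is (alpha_4, alpha_3, alpha_2, alpha_1). So the algebra is type C_4, i.e. sp(8).

C_4 (sp(8))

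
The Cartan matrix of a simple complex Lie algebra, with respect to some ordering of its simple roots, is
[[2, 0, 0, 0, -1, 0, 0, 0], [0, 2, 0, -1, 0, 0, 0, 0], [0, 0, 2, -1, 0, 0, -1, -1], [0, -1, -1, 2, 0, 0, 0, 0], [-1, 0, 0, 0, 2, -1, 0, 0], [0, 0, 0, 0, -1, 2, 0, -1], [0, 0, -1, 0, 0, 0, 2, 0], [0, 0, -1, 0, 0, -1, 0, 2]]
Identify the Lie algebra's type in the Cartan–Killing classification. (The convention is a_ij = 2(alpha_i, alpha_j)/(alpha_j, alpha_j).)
type E_8

The matrix has rank 8 with 2's on the diagonal. Reading the off-diagonal entries as Dynkin edges (a single edge where a_ij = a_ji = -1; a double or triple edge where a_ij * a_ji = 2 or 3), the diagram is a chain of 7 nodes with one extra node attached to the third node from one end (E_8). One simple-root ordering that puts it in standard form is (alpha_2, alpha_7, alpha_4, alpha_3, alpha_8, alpha_6, alpha_5, alpha_1). So the algebra is type E_8.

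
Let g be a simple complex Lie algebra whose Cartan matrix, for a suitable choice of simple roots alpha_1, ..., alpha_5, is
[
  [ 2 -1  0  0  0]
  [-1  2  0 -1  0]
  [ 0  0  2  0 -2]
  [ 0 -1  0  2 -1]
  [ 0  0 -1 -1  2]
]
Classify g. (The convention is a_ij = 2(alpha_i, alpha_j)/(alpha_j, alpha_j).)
C5

The matrix has rank 5 with 2's on the diagonal. Reading the off-diagonal entries as Dynkin edges (a single edge where a_ij = a_ji = -1; a double or triple edge where a_ij * a_ji = 2 or 3), the diagram is a chain of 5 nodes with a double edge at one end; the terminal node there is the unique long simple root (C_5). One simple-root ordering that puts it in standard form is (alpha_1, alpha_2, alpha_4, alpha_5, alpha_3). So the algebra is type C_5, i.e. sp(10).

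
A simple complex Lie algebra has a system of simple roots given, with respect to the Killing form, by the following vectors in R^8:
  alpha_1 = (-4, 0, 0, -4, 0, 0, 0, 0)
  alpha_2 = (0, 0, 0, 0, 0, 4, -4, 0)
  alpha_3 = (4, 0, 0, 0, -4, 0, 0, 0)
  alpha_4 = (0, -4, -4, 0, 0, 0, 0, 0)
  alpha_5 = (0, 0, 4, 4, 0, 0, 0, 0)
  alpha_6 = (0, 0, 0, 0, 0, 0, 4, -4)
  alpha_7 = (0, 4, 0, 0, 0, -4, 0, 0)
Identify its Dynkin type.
Compute the Cartan integers a_ij = 2(alpha_i, alpha_j)/(alpha_j, alpha_j); the resulting 7x7 Cartan matrix is
[[2, 0, -1, 0, -1, 0, 0], [0, 2, 0, 0, 0, -1, -1], [-1, 0, 2, 0, 0, 0, 0], [0, 0, 0, 2, -1, 0, -1], [-1, 0, 0, -1, 2, 0, 0], [0, -1, 0, 0, 0, 2, 0], [0, -1, 0, -1, 0, 0, 2]].
All simple roots have the same length, so the diagram is simply laced. The associated Dynkin diagram is a chain of 7 nodes with single edges (A_7), so the type is A_7 (the algebra sl(8)).

A7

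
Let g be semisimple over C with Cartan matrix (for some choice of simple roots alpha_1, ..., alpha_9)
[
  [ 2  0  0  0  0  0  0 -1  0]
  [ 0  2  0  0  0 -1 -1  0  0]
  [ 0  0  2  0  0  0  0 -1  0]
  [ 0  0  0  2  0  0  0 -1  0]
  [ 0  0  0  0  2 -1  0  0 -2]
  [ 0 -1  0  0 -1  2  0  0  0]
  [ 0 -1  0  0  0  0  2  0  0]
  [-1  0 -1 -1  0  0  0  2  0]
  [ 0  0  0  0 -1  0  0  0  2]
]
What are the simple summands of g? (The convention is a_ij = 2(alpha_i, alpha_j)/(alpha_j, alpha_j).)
The diagram associated to this matrix has two connected components: the simple roots {alpha_2, alpha_5, alpha_6, alpha_7, alpha_9} form a chain of 5 nodes with a double edge at one end; the terminal node there is the unique short simple root (B_5), and {alpha_1, alpha_3, alpha_4, alpha_8} form a chain of 2 nodes with a fork of two nodes at one end (D_4). A semisimple Lie algebra decomposes uniquely as the direct sum of simple ideals, one per connected component of its Dynkin diagram, so g ≅ B_5 ⊕ D_4 (dimension 55 + 28 = 83).

B5 ⊕ D4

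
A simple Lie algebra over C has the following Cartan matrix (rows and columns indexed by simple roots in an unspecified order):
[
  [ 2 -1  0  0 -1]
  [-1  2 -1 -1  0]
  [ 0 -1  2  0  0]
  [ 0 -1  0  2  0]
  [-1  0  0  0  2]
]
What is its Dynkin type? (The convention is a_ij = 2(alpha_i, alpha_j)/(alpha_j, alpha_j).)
The matrix has rank 5 with 2's on the diagonal. Reading the off-diagonal entries as Dynkin edges (a single edge where a_ij = a_ji = -1; a double or triple edge where a_ij * a_ji = 2 or 3), the diagram is a chain of 3 nodes with a fork of two nodes at one end (D_5). One simple-root ordering that puts it in standard form is (alpha_5, alpha_1, alpha_2, alpha_3, alpha_4). So the algebra is type D_5, i.e. so(10).

type D_5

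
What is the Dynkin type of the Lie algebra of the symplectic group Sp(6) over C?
type C_3

This is sp(6), which has dimension 6(6+1)/2 = 21 and rank 6/2 = 3. In the classification of classical Lie algebras, the symplectic algebra sp(2n) has type C_n; here n = 3, so the Dynkin diagram is a chain of 3 nodes with a double edge at one end; the terminal node there is the unique long simple root (C_3). Hence the type is C_3.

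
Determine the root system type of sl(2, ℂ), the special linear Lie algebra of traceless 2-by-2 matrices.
This is sl(2), which has dimension 2^2 - 1 = 3 and rank 2 - 1 = 1 (a Cartan subalgebra is the diagonal traceless matrices). In the classification of classical Lie algebras, the special linear algebra sl(n+1) has type A_n; here n = 1, so the Dynkin diagram is a chain of 1 nodes with single edges (A_1). Hence the type is A_1.

A1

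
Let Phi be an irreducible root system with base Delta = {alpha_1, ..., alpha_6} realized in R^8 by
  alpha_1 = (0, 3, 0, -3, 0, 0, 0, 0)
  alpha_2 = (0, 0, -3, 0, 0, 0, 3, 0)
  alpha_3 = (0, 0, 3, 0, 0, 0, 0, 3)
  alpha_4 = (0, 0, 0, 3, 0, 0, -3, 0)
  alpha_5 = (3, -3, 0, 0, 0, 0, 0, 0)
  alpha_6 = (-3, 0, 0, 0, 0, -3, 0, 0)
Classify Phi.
Compute the Cartan integers a_ij = 2(alpha_i, alpha_j)/(alpha_j, alpha_j); the resulting 6x6 Cartan matrix is
[[2, 0, 0, -1, -1, 0], [0, 2, -1, -1, 0, 0], [0, -1, 2, 0, 0, 0], [-1, -1, 0, 2, 0, 0], [-1, 0, 0, 0, 2, -1], [0, 0, 0, 0, -1, 2]].
All simple roots have the same length, so the diagram is simply laced. The associated Dynkin diagram is a chain of 6 nodes with single edges (A_6), so the type is A_6 (the algebra sl(7)).

A_6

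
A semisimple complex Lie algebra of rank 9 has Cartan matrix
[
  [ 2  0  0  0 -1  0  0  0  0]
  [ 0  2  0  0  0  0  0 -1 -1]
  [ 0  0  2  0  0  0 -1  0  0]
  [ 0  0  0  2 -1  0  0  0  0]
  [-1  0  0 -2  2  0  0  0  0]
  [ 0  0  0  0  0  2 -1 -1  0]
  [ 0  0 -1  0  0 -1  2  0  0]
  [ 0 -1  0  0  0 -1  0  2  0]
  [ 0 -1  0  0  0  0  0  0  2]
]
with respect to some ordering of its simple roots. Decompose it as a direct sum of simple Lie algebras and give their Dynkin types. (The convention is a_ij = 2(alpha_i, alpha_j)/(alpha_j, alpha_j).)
A6 ⊕ B3

The diagram associated to this matrix has two connected components: the simple roots {alpha_2, alpha_3, alpha_6, alpha_7, alpha_8, alpha_9} form a chain of 6 nodes with single edges (A_6), and {alpha_1, alpha_4, alpha_5} form a chain of 3 nodes with a double edge at one end; the terminal node there is the unique short simple root (B_3). A semisimple Lie algebra decomposes uniquely as the direct sum of simple ideals, one per connected component of its Dynkin diagram, so g ≅ A_6 ⊕ B_3 (dimension 48 + 21 = 69).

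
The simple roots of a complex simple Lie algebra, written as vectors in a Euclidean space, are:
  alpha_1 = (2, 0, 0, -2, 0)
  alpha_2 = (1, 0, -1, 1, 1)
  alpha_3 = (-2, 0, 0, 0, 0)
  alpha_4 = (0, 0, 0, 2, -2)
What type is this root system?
Compute the Cartan integers a_ij = 2(alpha_i, alpha_j)/(alpha_j, alpha_j); the resulting 4x4 Cartan matrix is
[[2, 0, -2, -1], [0, 2, -1, 0], [-1, -1, 2, 0], [-1, 0, 0, 2]].
The roots have two lengths (squared-length ratio 2:1); the short ones are alpha_{2,3}. The associated Dynkin diagram is a chain of 4 nodes with a double edge between the middle two (F_4), so the type is F_4.

F_4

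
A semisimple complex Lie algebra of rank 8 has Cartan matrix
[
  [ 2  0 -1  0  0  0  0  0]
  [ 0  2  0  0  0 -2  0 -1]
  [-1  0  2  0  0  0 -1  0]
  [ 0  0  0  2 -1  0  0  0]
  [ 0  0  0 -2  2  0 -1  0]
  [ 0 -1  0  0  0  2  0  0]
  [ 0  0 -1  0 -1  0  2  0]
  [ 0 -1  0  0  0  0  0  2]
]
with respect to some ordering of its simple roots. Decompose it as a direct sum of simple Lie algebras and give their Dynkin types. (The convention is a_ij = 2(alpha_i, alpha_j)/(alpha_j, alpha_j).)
B_3 + B_5

The diagram associated to this matrix has two connected components: the simple roots {alpha_2, alpha_6, alpha_8} form a chain of 3 nodes with a double edge at one end; the terminal node there is the unique short simple root (B_3), and {alpha_1, alpha_3, alpha_4, alpha_5, alpha_7} form a chain of 5 nodes with a double edge at one end; the terminal node there is the unique short simple root (B_5). A semisimple Lie algebra decomposes uniquely as the direct sum of simple ideals, one per connected component of its Dynkin diagram, so g ≅ B_3 ⊕ B_5 (dimension 21 + 55 = 76).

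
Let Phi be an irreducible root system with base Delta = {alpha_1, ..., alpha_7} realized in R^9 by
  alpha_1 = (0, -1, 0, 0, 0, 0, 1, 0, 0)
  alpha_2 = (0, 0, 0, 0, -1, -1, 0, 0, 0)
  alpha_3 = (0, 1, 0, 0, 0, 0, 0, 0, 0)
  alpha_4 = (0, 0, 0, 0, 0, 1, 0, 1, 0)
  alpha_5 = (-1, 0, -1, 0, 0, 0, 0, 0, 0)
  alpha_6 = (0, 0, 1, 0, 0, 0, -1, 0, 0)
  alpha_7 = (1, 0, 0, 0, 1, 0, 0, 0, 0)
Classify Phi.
B_7

Compute the Cartan integers a_ij = 2(alpha_i, alpha_j)/(alpha_j, alpha_j); the resulting 7x7 Cartan matrix is
[[2, 0, -2, 0, 0, -1, 0], [0, 2, 0, -1, 0, 0, -1], [-1, 0, 2, 0, 0, 0, 0], [0, -1, 0, 2, 0, 0, 0], [0, 0, 0, 0, 2, -1, -1], [-1, 0, 0, 0, -1, 2, 0], [0, -1, 0, 0, -1, 0, 2]].
The roots have two lengths (squared-length ratio 2:1); the short ones are alpha_{3}. The associated Dynkin diagram is a chain of 7 nodes with a double edge at one end; the terminal node there is the unique short simple root (B_7), so the type is B_7 (the algebra so(15)).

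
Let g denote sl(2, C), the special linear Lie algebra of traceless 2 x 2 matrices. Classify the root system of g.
This is sl(2), which has dimension 2^2 - 1 = 3 and rank 2 - 1 = 1 (a Cartan subalgebra is the diagonal traceless matrices). In the classification of classical Lie algebras, the special linear algebra sl(n+1) has type A_n; here n = 1, so the Dynkin diagram is a chain of 1 nodes with single edges (A_1). Hence the type is A_1.

A1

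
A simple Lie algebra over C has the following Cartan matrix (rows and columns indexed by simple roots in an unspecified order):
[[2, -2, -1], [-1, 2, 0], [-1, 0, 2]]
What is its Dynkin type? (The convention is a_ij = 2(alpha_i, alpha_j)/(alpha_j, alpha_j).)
The matrix has rank 3 with 2's on the diagonal. Reading the off-diagonal entries as Dynkin edges (a single edge where a_ij = a_ji = -1; a double or triple edge where a_ij * a_ji = 2 or 3), the diagram is a chain of 3 nodes with a double edge at one end; the terminal node there is the unique short simple root (B_3). One simple-root ordering that puts it in standard form is (alpha_3, alpha_1, alpha_2). So the algebra is type B_3, i.e. so(7).

B_3 (so(7))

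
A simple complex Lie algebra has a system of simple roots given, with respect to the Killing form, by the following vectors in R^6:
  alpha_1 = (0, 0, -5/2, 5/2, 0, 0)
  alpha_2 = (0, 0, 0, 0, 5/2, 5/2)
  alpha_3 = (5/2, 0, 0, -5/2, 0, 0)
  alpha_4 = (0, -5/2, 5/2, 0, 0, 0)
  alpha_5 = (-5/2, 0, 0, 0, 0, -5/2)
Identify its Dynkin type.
Compute the Cartan integers a_ij = 2(alpha_i, alpha_j)/(alpha_j, alpha_j); the resulting 5x5 Cartan matrix is
[[2, 0, -1, -1, 0], [0, 2, 0, 0, -1], [-1, 0, 2, 0, -1], [-1, 0, 0, 2, 0], [0, -1, -1, 0, 2]].
All simple roots have the same length, so the diagram is simply laced. The associated Dynkin diagram is a chain of 5 nodes with single edges (A_5), so the type is A_5 (the algebra sl(6)).

type A_5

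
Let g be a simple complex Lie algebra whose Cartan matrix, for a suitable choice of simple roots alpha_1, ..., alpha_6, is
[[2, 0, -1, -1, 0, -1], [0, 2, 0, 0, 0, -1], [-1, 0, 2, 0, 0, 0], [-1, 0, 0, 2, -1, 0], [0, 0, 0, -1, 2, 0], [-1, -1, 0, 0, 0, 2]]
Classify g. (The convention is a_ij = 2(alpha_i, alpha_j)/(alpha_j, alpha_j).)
E_6

The matrix has rank 6 with 2's on the diagonal. Reading the off-diagonal entries as Dynkin edges (a single edge where a_ij = a_ji = -1; a double or triple edge where a_ij * a_ji = 2 or 3), the diagram is a chain of 5 nodes with one extra node attached to the third node from one end (E_6). One simple-root ordering that puts it in standard form is (alpha_5, alpha_3, alpha_4, alpha_1, alpha_6, alpha_2). So the algebra is type E_6.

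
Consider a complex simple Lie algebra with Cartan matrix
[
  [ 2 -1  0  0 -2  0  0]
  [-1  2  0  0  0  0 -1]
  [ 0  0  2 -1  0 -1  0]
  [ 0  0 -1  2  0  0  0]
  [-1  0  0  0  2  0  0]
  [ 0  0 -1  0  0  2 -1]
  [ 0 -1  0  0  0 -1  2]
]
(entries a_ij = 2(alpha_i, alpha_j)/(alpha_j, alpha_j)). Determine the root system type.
B_7 (so(15))

The matrix has rank 7 with 2's on the diagonal. Reading the off-diagonal entries as Dynkin edges (a single edge where a_ij = a_ji = -1; a double or triple edge where a_ij * a_ji = 2 or 3), the diagram is a chain of 7 nodes with a double edge at one end; the terminal node there is the unique short simple root (B_7). One simple-root ordering that puts it in standard form is (alpha_4, alpha_3, alpha_6, alpha_7, alpha_2, alpha_1, alpha_5). So the algebra is type B_7, i.e. so(15).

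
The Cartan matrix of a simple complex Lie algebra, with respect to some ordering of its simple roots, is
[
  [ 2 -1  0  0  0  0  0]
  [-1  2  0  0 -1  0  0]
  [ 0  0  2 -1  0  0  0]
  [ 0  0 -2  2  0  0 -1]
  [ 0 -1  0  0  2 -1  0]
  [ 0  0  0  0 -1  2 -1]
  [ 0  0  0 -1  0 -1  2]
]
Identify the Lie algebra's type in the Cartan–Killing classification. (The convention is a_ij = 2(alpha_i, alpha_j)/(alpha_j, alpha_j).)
The matrix has rank 7 with 2's on the diagonal. Reading the off-diagonal entries as Dynkin edges (a single edge where a_ij = a_ji = -1; a double or triple edge where a_ij * a_ji = 2 or 3), the diagram is a chain of 7 nodes with a double edge at one end; the terminal node there is the unique short simple root (B_7). One simple-root ordering that puts it in standard form is (alpha_1, alpha_2, alpha_5, alpha_6, alpha_7, alpha_4, alpha_3). So the algebra is type B_7, i.e. so(15).

type B_7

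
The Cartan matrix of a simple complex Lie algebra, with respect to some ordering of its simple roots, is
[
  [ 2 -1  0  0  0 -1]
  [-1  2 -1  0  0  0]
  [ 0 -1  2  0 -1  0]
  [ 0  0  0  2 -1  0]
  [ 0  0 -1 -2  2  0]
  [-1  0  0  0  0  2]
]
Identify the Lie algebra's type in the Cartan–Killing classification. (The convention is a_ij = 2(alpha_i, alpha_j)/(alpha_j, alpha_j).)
B_6

The matrix has rank 6 with 2's on the diagonal. Reading the off-diagonal entries as Dynkin edges (a single edge where a_ij = a_ji = -1; a double or triple edge where a_ij * a_ji = 2 or 3), the diagram is a chain of 6 nodes with a double edge at one end; the terminal node there is the unique short simple root (B_6). One simple-root ordering that puts it in standard form is (alpha_6, alpha_1, alpha_2, alpha_3, alpha_5, alpha_4). So the algebra is type B_6, i.e. so(13).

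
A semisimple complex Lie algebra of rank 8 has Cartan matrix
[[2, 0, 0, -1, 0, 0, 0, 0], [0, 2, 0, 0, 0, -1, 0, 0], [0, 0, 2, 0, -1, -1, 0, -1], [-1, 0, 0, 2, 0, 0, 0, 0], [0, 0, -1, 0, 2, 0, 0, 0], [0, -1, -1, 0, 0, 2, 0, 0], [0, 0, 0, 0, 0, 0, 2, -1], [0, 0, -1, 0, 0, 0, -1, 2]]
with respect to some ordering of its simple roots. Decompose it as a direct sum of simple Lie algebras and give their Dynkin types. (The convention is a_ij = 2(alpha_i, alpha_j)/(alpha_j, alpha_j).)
The diagram associated to this matrix has two connected components: the simple roots {alpha_1, alpha_4} form a chain of 2 nodes with single edges (A_2), and {alpha_2, alpha_3, alpha_5, alpha_6, alpha_7, alpha_8} form a chain of 5 nodes with one extra node attached to the third node from one end (E_6). A semisimple Lie algebra decomposes uniquely as the direct sum of simple ideals, one per connected component of its Dynkin diagram, so g ≅ A_2 ⊕ E_6 (dimension 8 + 78 = 86).

type A_2 ⊕ type E_6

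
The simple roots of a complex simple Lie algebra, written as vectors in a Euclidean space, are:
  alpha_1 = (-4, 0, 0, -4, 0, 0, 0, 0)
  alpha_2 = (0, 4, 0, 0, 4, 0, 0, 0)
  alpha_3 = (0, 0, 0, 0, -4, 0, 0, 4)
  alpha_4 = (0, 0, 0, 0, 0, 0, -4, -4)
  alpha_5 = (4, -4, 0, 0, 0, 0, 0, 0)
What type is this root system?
Compute the Cartan integers a_ij = 2(alpha_i, alpha_j)/(alpha_j, alpha_j); the resulting 5x5 Cartan matrix is
[[2, 0, 0, 0, -1], [0, 2, -1, 0, -1], [0, -1, 2, -1, 0], [0, 0, -1, 2, 0], [-1, -1, 0, 0, 2]].
All simple roots have the same length, so the diagram is simply laced. The associated Dynkin diagram is a chain of 5 nodes with single edges (A_5), so the type is A_5 (the algebra sl(6)).

type A_5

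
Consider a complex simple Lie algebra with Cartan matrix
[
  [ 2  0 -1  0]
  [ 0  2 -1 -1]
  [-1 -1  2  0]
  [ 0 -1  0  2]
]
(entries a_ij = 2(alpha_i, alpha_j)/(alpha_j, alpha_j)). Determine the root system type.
The matrix has rank 4 with 2's on the diagonal. Reading the off-diagonal entries as Dynkin edges (a single edge where a_ij = a_ji = -1; a double or triple edge where a_ij * a_ji = 2 or 3), the diagram is a chain of 4 nodes with single edges (A_4). One simple-root ordering that puts it in standard form is (alpha_4, alpha_2, alpha_3, alpha_1). So the algebra is type A_4, i.e. sl(5).

A4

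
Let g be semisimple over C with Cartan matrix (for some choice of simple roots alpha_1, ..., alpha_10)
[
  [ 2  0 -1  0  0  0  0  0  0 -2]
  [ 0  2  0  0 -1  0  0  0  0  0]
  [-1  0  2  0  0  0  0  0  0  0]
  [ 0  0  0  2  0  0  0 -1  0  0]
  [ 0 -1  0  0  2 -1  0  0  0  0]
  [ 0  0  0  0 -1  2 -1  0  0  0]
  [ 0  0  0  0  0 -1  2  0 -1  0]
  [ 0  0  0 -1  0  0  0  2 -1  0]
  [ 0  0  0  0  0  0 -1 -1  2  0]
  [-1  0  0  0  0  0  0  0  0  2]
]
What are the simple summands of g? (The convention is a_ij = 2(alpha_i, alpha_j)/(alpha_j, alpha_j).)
A7 ⊕ B3

The diagram associated to this matrix has two connected components: the simple roots {alpha_2, alpha_4, alpha_5, alpha_6, alpha_7, alpha_8, alpha_9} form a chain of 7 nodes with single edges (A_7), and {alpha_1, alpha_3, alpha_10} form a chain of 3 nodes with a double edge at one end; the terminal node there is the unique short simple root (B_3). A semisimple Lie algebra decomposes uniquely as the direct sum of simple ideals, one per connected component of its Dynkin diagram, so g ≅ A_7 ⊕ B_3 (dimension 63 + 21 = 84).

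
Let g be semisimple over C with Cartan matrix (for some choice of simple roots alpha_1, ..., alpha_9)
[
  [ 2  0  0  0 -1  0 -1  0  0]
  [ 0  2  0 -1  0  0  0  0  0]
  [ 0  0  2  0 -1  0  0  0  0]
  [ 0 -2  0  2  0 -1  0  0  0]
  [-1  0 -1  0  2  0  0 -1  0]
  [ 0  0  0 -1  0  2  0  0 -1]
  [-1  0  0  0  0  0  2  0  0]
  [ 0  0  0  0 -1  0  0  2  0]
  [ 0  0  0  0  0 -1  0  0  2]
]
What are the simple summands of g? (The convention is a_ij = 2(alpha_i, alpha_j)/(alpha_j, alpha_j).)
The diagram associated to this matrix has two connected components: the simple roots {alpha_2, alpha_4, alpha_6, alpha_9} form a chain of 4 nodes with a double edge at one end; the terminal node there is the unique short simple root (B_4), and {alpha_1, alpha_3, alpha_5, alpha_7, alpha_8} form a chain of 3 nodes with a fork of two nodes at one end (D_5). A semisimple Lie algebra decomposes uniquely as the direct sum of simple ideals, one per connected component of its Dynkin diagram, so g ≅ B_4 ⊕ D_5 (dimension 36 + 45 = 81).

B_4 + D_5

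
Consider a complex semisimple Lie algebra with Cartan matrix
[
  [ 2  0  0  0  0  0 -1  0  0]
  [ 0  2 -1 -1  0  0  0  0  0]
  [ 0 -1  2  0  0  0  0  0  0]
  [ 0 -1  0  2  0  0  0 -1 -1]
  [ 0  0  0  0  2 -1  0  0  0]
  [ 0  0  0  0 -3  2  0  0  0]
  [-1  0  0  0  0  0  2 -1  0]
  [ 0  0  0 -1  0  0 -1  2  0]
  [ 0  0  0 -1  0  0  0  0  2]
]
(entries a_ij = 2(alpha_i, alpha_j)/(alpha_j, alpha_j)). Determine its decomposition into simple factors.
E7 ⊕ G2

The diagram associated to this matrix has two connected components: the simple roots {alpha_1, alpha_2, alpha_3, alpha_4, alpha_7, alpha_8, alpha_9} form a chain of 6 nodes with one extra node attached to the third node from one end (E_7), and {alpha_5, alpha_6} form two nodes joined by a triple edge (G_2). A semisimple Lie algebra decomposes uniquely as the direct sum of simple ideals, one per connected component of its Dynkin diagram, so g ≅ E_7 ⊕ G_2 (dimension 133 + 14 = 147).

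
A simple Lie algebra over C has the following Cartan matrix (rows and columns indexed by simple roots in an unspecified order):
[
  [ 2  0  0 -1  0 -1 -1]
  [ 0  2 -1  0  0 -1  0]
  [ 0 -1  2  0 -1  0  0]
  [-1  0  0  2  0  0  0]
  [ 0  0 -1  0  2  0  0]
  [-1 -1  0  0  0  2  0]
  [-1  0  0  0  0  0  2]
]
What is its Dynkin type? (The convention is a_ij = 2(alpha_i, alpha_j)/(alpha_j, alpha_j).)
The matrix has rank 7 with 2's on the diagonal. Reading the off-diagonal entries as Dynkin edges (a single edge where a_ij = a_ji = -1; a double or triple edge where a_ij * a_ji = 2 or 3), the diagram is a chain of 5 nodes with a fork of two nodes at one end (D_7). One simple-root ordering that puts it in standard form is (alpha_5, alpha_3, alpha_2, alpha_6, alpha_1, alpha_4, alpha_7). So the algebra is type D_7, i.e. so(14).

type D_7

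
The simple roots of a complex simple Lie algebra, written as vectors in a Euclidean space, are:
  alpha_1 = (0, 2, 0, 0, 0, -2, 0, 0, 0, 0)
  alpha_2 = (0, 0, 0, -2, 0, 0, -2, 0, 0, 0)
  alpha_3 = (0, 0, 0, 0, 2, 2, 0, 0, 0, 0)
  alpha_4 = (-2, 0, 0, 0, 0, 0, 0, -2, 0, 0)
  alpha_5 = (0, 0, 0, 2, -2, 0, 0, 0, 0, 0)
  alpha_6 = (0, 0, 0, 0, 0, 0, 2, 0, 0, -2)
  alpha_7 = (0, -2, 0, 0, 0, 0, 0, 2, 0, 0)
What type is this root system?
type A_7

Compute the Cartan integers a_ij = 2(alpha_i, alpha_j)/(alpha_j, alpha_j); the resulting 7x7 Cartan matrix is
[[2, 0, -1, 0, 0, 0, -1], [0, 2, 0, 0, -1, -1, 0], [-1, 0, 2, 0, -1, 0, 0], [0, 0, 0, 2, 0, 0, -1], [0, -1, -1, 0, 2, 0, 0], [0, -1, 0, 0, 0, 2, 0], [-1, 0, 0, -1, 0, 0, 2]].
All simple roots have the same length, so the diagram is simply laced. The associated Dynkin diagram is a chain of 7 nodes with single edges (A_7), so the type is A_7 (the algebra sl(8)).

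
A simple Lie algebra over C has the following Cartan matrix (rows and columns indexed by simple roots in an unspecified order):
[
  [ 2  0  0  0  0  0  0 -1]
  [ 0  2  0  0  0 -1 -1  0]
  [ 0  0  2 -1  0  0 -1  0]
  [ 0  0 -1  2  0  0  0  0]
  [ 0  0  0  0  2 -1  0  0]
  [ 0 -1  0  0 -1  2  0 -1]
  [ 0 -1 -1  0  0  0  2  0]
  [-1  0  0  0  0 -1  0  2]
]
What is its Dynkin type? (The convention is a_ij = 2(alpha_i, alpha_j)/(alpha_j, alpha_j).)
E_8

The matrix has rank 8 with 2's on the diagonal. Reading the off-diagonal entries as Dynkin edges (a single edge where a_ij = a_ji = -1; a double or triple edge where a_ij * a_ji = 2 or 3), the diagram is a chain of 7 nodes with one extra node attached to the third node from one end (E_8). One simple-root ordering that puts it in standard form is (alpha_1, alpha_5, alpha_8, alpha_6, alpha_2, alpha_7, alpha_3, alpha_4). So the algebra is type E_8.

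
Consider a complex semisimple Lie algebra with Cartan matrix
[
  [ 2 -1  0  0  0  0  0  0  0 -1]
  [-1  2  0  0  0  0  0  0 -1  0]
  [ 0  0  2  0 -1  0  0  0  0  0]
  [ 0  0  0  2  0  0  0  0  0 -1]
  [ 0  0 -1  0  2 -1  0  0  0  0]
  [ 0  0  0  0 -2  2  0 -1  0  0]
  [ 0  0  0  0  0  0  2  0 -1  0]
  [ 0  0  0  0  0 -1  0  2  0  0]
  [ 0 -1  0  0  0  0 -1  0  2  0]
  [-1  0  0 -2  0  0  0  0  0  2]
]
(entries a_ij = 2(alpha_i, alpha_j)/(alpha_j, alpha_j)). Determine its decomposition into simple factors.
B6 ⊕ F4

The diagram associated to this matrix has two connected components: the simple roots {alpha_1, alpha_2, alpha_4, alpha_7, alpha_9, alpha_10} form a chain of 6 nodes with a double edge at one end; the terminal node there is the unique short simple root (B_6), and {alpha_3, alpha_5, alpha_6, alpha_8} form a chain of 4 nodes with a double edge between the middle two (F_4). A semisimple Lie algebra decomposes uniquely as the direct sum of simple ideals, one per connected component of its Dynkin diagram, so g ≅ B_6 ⊕ F_4 (dimension 78 + 52 = 130).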